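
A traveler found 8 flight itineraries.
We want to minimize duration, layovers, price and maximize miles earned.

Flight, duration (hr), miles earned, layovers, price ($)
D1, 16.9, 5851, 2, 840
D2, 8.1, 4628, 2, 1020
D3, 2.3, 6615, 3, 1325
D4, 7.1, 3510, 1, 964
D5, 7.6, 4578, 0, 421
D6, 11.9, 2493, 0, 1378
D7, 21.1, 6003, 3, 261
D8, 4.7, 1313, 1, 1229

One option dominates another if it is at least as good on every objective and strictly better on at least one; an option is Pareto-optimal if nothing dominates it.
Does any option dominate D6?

D5 vs D6: duration 7.6≤11.9, miles earned 4578≥2493, layovers 0≤0, price 421≤1378 — D5 is at least as good on every objective and strictly better on at least one, so D5 dominates D6.

Yes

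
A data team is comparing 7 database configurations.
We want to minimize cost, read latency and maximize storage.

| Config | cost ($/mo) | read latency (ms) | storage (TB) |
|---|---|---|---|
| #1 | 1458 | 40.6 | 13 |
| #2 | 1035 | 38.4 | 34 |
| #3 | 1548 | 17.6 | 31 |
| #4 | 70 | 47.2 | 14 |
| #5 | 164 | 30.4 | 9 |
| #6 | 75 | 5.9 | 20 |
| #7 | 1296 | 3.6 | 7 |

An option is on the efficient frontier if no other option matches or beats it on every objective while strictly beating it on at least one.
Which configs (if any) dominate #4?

#1: worse on cost (1458 vs 70).
#2: worse on cost (1035 vs 70).
#3: worse on cost (1548 vs 70).
#5: worse on cost (164 vs 70).
#6: worse on cost (75 vs 70).
#7: worse on cost (1296 vs 70).
No option dominates #4.

none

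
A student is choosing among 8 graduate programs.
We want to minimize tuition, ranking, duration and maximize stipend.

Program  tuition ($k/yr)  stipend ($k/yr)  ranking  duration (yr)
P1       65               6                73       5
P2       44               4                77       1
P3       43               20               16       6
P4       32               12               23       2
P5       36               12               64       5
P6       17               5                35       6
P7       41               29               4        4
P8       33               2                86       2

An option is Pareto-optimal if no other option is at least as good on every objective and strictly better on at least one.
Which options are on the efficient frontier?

P2, P4, P6, P7

P1: dominated by P4 (tuition 32≤65, stipend 12≥6, ranking 23≤73, duration 2≤5).
P2: not dominated (best duration).
P3: dominated by P7 (tuition 41≤43, stipend 29≥20, ranking 4≤16, duration 4≤6).
P4: not dominated.
P5: dominated by P4 (tuition 32≤36, stipend 12≥12, ranking 23≤64, duration 2≤5).
P6: not dominated (best tuition).
P7: not dominated (best stipend).
P8: dominated by P4 (tuition 32≤33, stipend 12≥2, ranking 23≤86, duration 2≤2).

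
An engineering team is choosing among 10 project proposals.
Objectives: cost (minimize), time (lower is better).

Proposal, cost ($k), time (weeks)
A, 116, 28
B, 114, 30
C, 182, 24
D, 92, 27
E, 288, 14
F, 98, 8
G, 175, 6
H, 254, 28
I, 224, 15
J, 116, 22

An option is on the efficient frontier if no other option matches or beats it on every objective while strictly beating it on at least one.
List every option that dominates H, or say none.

A: cost 116≤254, time 28≤28 — dominates H.
C: cost 182≤254, time 24≤28 — dominates H.
D: cost 92≤254, time 27≤28 — dominates H.
F: cost 98≤254, time 8≤28 — dominates H.
G: cost 175≤254, time 6≤28 — dominates H.
I: cost 224≤254, time 15≤28 — dominates H.
J: cost 116≤254, time 22≤28 — dominates H.
Others (B, E) are each worse than H on at least one objective.

A, C, D, F, G, I, J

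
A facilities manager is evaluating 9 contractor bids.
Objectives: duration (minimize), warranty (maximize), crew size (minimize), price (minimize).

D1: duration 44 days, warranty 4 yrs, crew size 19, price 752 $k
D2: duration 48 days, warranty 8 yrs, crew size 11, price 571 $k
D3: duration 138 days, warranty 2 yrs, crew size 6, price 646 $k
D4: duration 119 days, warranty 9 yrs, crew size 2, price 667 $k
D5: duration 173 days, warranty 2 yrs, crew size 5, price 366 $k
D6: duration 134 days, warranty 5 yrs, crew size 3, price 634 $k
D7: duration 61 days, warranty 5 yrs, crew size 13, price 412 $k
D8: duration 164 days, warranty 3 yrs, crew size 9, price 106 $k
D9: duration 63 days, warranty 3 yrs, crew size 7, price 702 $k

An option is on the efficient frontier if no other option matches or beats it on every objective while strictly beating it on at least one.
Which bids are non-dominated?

D1, D2, D4, D5, D6, D7, D8, D9

D1: not dominated (best duration).
D2: not dominated.
D3: dominated by D6 (duration 134≤138, warranty 5≥2, crew size 3≤6, price 634≤646).
D4: not dominated (best warranty).
D5: not dominated.
D6: not dominated.
D7: not dominated.
D8: not dominated (best price).
D9: not dominated.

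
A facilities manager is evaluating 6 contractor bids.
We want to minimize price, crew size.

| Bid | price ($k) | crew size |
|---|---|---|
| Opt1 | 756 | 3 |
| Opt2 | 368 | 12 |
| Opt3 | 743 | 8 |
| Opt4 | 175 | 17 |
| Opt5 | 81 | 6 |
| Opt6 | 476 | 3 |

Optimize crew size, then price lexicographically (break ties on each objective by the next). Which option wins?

First minimize crew size: best is 3, kept {Opt1, Opt6}.
Then minimize price: best is 476, kept {Opt6}.

Opt6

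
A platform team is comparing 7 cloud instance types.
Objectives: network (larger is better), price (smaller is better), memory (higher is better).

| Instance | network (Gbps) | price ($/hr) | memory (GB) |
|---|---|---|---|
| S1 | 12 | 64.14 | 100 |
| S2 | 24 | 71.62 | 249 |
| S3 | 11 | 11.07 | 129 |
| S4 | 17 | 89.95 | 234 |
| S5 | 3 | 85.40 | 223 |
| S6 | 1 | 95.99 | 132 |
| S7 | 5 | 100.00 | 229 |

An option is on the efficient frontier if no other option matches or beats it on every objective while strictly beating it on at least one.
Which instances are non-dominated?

S1, S2, S3

S1: not dominated.
S2: not dominated (best network).
S3: not dominated (best price).
S4: dominated by S2 (network 24≥17, price 71.62≤89.95, memory 249≥234).
S5: dominated by S2 (network 24≥3, price 71.62≤85.40, memory 249≥223).
S6: dominated by S2 (network 24≥1, price 71.62≤95.99, memory 249≥132).
S7: dominated by S2 (network 24≥5, price 71.62≤100.00, memory 249≥229).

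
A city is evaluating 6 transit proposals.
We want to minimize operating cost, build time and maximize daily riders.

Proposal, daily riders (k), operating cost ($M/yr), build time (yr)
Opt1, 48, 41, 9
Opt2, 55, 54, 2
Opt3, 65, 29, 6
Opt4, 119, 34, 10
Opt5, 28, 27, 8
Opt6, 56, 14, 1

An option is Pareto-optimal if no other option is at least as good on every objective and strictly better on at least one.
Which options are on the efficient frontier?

Opt1: dominated by Opt3 (daily riders 65≥48, operating cost 29≤41, build time 6≤9).
Opt2: dominated by Opt6 (daily riders 56≥55, operating cost 14≤54, build time 1≤2).
Opt3: not dominated.
Opt4: not dominated (best daily riders).
Opt5: dominated by Opt6 (daily riders 56≥28, operating cost 14≤27, build time 1≤8).
Opt6: not dominated (best operating cost).

Opt3, Opt4, Opt6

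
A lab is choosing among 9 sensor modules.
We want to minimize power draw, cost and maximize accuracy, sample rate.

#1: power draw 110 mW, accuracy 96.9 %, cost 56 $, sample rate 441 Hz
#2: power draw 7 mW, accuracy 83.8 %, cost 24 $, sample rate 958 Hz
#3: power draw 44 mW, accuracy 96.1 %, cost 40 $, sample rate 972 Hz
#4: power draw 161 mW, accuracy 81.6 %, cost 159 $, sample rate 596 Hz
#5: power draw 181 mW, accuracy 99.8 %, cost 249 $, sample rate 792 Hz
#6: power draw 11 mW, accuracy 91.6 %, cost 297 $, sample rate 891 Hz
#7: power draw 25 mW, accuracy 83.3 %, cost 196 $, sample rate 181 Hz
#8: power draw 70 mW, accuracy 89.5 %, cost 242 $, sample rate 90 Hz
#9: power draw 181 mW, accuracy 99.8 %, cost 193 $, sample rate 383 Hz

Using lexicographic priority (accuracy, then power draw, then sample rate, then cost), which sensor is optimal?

#5

First maximize accuracy: best is 99.8, kept {#5, #9}.
Then minimize power draw: best is 181, kept {#5, #9}.
Then maximize sample rate: best is 792, kept {#5}.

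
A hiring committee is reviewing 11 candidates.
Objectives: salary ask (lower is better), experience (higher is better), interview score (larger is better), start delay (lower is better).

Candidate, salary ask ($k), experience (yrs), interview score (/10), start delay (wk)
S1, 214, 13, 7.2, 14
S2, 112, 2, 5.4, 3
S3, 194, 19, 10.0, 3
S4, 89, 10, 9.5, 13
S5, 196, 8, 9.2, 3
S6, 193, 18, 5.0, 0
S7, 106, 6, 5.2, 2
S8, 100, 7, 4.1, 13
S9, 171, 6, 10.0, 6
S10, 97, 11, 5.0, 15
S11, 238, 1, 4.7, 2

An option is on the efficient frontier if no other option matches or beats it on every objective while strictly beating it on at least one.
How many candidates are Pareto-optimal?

S1: dominated by S3 (salary ask 194≤214, experience 19≥13, interview score 10.0≥7.2, start delay 3≤14).
S2: not dominated.
S3: not dominated (best experience).
S4: not dominated (best salary ask).
S5: dominated by S3 (salary ask 194≤196, experience 19≥8, interview score 10.0≥9.2, start delay 3≤3).
S6: not dominated (best start delay).
S7: not dominated.
S8: dominated by S4 (salary ask 89≤100, experience 10≥7, interview score 9.5≥4.1, start delay 13≤13).
S9: not dominated.
S10: not dominated.
S11: dominated by S6 (salary ask 193≤238, experience 18≥1, interview score 5.0≥4.7, start delay 0≤2).
Pareto-optimal: S2, S3, S4, S6, S7, S9, S10 → 7.

7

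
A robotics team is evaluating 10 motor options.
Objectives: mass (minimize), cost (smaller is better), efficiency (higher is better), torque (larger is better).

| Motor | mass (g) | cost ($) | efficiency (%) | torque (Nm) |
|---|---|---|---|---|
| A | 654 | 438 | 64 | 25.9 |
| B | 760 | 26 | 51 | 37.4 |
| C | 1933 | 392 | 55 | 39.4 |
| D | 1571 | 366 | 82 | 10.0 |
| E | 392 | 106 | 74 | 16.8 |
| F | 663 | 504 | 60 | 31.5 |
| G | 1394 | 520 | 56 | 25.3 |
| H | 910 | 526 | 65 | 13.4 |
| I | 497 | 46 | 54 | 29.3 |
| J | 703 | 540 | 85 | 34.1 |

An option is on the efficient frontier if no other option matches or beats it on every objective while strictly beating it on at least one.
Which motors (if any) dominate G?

A, F

A: mass 654≤1394, cost 438≤520, efficiency 64≥56, torque 25.9≥25.3 — dominates G.
F: mass 663≤1394, cost 504≤520, efficiency 60≥56, torque 31.5≥25.3 — dominates G.
Others (B, C, D, E, H, I, J) are each worse than G on at least one objective.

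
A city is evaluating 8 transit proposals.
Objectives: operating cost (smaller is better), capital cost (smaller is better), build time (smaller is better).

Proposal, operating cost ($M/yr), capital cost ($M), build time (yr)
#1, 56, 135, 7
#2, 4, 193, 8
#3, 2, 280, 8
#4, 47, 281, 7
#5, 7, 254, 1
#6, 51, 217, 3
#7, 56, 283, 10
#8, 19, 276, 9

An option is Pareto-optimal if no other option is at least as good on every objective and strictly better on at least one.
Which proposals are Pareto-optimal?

#1, #2, #3, #5, #6

#1: not dominated (best capital cost).
#2: not dominated.
#3: not dominated (best operating cost).
#4: dominated by #5 (operating cost 7≤47, capital cost 254≤281, build time 1≤7).
#5: not dominated (best build time).
#6: not dominated.
#7: dominated by #1 (operating cost 56≤56, capital cost 135≤283, build time 7≤10).
#8: dominated by #2 (operating cost 4≤19, capital cost 193≤276, build time 8≤9).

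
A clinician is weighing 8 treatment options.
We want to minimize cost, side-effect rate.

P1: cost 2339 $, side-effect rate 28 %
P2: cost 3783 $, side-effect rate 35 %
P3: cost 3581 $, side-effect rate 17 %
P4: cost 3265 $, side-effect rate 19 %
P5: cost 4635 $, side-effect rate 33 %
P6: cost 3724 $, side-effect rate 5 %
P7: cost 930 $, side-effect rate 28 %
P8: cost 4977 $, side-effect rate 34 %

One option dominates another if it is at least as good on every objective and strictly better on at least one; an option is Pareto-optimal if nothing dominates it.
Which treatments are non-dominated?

P3, P4, P6, P7

P1: dominated by P7 (cost 930≤2339, side-effect rate 28≤28).
P2: dominated by P1 (cost 2339≤3783, side-effect rate 28≤35).
P3: not dominated.
P4: not dominated.
P5: dominated by P1 (cost 2339≤4635, side-effect rate 28≤33).
P6: not dominated (best side-effect rate).
P7: not dominated (best cost).
P8: dominated by P1 (cost 2339≤4977, side-effect rate 28≤34).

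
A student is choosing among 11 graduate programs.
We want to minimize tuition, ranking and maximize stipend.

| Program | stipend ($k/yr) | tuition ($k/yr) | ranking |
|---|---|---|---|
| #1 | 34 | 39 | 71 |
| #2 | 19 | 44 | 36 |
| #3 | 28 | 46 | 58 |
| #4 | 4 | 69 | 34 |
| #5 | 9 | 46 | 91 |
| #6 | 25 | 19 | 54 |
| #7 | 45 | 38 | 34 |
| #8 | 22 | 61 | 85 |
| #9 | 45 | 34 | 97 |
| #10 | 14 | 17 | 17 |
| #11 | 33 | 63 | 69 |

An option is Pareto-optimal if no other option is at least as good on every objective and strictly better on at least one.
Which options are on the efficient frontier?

#1: dominated by #7 (stipend 45≥34, tuition 38≤39, ranking 34≤71).
#2: dominated by #7 (stipend 45≥19, tuition 38≤44, ranking 34≤36).
#3: dominated by #7 (stipend 45≥28, tuition 38≤46, ranking 34≤58).
#4: dominated by #7 (stipend 45≥4, tuition 38≤69, ranking 34≤34).
#5: dominated by #1 (stipend 34≥9, tuition 39≤46, ranking 71≤91).
#6: not dominated.
#7: not dominated.
#8: dominated by #1 (stipend 34≥22, tuition 39≤61, ranking 71≤85).
#9: not dominated.
#10: not dominated (best tuition).
#11: dominated by #7 (stipend 45≥33, tuition 38≤63, ranking 34≤69).

#6, #7, #9, #10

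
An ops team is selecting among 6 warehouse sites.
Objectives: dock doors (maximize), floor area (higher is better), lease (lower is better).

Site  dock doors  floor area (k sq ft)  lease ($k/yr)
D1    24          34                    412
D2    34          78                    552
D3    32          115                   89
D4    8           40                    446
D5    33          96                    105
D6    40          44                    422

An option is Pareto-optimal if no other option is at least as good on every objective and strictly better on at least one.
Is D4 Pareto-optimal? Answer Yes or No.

D3 vs D4: dock doors 32≥8, floor area 115≥40, lease 89≤446 — D3 is at least as good on every objective and strictly better on at least one, so D3 dominates D4.

No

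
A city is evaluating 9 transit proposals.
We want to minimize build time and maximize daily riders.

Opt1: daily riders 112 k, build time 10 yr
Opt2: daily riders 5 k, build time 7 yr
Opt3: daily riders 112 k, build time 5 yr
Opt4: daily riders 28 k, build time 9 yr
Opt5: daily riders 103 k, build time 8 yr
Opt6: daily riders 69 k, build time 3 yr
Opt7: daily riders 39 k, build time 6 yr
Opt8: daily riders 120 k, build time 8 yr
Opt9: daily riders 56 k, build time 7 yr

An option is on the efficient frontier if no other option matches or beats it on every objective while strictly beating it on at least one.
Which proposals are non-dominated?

Opt3, Opt6, Opt8

Opt1: dominated by Opt3 (daily riders 112≥112, build time 5≤10).
Opt2: dominated by Opt3 (daily riders 112≥5, build time 5≤7).
Opt3: not dominated.
Opt4: dominated by Opt3 (daily riders 112≥28, build time 5≤9).
Opt5: dominated by Opt3 (daily riders 112≥103, build time 5≤8).
Opt6: not dominated (best build time).
Opt7: dominated by Opt3 (daily riders 112≥39, build time 5≤6).
Opt8: not dominated (best daily riders).
Opt9: dominated by Opt3 (daily riders 112≥56, build time 5≤7).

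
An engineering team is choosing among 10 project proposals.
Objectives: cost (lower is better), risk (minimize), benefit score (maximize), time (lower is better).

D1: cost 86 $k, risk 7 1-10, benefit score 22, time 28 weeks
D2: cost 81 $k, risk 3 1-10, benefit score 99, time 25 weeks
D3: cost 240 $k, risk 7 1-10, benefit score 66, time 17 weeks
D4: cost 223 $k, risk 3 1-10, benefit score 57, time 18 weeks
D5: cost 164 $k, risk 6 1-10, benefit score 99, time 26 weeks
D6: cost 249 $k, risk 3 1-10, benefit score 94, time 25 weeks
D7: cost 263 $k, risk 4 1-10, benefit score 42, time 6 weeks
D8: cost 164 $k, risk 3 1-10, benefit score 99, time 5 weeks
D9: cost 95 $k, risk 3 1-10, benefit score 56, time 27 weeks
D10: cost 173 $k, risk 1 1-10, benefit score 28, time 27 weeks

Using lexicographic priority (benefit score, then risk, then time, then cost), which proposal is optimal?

D8

First maximize benefit score: best is 99, kept {D2, D5, D8}.
Then minimize risk: best is 3, kept {D2, D8}.
Then minimize time: best is 5, kept {D8}.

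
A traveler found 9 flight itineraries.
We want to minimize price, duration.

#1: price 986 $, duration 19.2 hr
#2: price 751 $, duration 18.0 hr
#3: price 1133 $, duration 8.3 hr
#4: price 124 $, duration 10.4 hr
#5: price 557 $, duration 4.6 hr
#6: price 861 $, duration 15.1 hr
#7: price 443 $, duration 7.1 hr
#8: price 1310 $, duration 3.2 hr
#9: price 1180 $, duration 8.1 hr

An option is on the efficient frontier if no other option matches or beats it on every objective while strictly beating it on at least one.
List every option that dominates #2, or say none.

#4: price 124≤751, duration 10.4≤18.0 — dominates #2.
#5: price 557≤751, duration 4.6≤18.0 — dominates #2.
#7: price 443≤751, duration 7.1≤18.0 — dominates #2.
Others (#1, #3, #6, #8, #9) are each worse than #2 on at least one objective.

#4, #5, #7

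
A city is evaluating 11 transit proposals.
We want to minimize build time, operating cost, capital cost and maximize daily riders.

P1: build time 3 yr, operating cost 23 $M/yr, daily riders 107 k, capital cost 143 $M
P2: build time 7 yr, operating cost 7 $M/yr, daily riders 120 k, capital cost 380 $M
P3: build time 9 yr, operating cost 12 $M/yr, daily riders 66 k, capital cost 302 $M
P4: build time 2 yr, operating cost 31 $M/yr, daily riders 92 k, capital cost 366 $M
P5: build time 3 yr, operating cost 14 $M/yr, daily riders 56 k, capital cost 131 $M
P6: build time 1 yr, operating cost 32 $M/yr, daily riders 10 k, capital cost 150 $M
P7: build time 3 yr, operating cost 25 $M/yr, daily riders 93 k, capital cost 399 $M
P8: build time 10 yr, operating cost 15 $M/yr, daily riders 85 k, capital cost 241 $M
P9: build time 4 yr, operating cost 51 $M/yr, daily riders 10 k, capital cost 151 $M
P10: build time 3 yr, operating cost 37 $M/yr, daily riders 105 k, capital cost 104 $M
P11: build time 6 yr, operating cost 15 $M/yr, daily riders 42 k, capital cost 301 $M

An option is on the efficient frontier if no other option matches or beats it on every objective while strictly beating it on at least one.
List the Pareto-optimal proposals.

P1: not dominated.
P2: not dominated (best operating cost).
P3: not dominated.
P4: not dominated.
P5: not dominated.
P6: not dominated (best build time).
P7: dominated by P1 (build time 3≤3, operating cost 23≤25, daily riders 107≥93, capital cost 143≤399).
P8: not dominated.
P9: dominated by P1 (build time 3≤4, operating cost 23≤51, daily riders 107≥10, capital cost 143≤151).
P10: not dominated (best capital cost).
P11: dominated by P5 (build time 3≤6, operating cost 14≤15, daily riders 56≥42, capital cost 131≤301).

P1, P2, P3, P4, P5, P6, P8, P10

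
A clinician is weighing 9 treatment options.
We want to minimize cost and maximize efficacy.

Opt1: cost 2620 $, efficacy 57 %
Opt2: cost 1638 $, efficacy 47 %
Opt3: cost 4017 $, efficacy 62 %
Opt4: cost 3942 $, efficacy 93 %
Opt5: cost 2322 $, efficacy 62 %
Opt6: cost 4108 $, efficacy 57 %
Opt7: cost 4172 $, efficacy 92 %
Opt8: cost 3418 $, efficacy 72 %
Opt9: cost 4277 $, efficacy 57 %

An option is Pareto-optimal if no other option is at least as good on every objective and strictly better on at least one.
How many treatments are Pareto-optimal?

4

Opt1: dominated by Opt5 (cost 2322≤2620, efficacy 62≥57).
Opt2: not dominated (best cost).
Opt3: dominated by Opt4 (cost 3942≤4017, efficacy 93≥62).
Opt4: not dominated (best efficacy).
Opt5: not dominated.
Opt6: dominated by Opt1 (cost 2620≤4108, efficacy 57≥57).
Opt7: dominated by Opt4 (cost 3942≤4172, efficacy 93≥92).
Opt8: not dominated.
Opt9: dominated by Opt1 (cost 2620≤4277, efficacy 57≥57).
Pareto-optimal: Opt2, Opt4, Opt5, Opt8 → 4.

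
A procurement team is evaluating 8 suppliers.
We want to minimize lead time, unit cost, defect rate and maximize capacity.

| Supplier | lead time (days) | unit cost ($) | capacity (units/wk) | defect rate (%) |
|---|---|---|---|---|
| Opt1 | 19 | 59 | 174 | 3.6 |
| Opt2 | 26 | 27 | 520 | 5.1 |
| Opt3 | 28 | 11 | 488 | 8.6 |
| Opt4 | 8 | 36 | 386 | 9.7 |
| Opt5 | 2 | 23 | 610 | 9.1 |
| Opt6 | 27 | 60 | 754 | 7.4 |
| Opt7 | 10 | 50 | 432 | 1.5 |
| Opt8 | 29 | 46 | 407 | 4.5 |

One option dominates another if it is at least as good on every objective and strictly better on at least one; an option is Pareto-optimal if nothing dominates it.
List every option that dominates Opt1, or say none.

Opt7: lead time 10≤19, unit cost 50≤59, capacity 432≥174, defect rate 1.5≤3.6 — dominates Opt1.
Others (Opt2, Opt3, Opt4, Opt5, Opt6, Opt8) are each worse than Opt1 on at least one objective.

Opt7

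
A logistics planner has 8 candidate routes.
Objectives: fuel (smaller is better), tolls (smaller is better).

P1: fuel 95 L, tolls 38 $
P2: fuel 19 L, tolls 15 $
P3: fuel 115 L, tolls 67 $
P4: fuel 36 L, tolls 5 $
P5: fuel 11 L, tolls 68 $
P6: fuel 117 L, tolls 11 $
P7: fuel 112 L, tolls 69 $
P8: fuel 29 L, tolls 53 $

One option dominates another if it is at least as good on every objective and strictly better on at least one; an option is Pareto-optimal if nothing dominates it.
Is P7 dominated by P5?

Yes

P5 vs P7: fuel 11≤112, tolls 68≤69 — P5 is at least as good on every objective with at least one strict improvement.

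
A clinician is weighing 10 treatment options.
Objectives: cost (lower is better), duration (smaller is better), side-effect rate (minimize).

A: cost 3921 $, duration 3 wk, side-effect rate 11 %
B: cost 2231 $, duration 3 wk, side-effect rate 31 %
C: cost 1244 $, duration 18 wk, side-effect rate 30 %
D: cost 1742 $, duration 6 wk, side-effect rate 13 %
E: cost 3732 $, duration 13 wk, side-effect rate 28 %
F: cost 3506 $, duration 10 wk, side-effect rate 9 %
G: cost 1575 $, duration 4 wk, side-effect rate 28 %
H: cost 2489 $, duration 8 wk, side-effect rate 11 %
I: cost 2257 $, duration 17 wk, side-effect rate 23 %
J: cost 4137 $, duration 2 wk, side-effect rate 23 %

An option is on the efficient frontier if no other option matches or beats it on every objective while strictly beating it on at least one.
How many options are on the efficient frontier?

8

A: not dominated.
B: not dominated.
C: not dominated (best cost).
D: not dominated.
E: dominated by D (cost 1742≤3732, duration 6≤13, side-effect rate 13≤28).
F: not dominated (best side-effect rate).
G: not dominated.
H: not dominated.
I: dominated by D (cost 1742≤2257, duration 6≤17, side-effect rate 13≤23).
J: not dominated (best duration).
Pareto-optimal: A, B, C, D, F, G, H, J → 8.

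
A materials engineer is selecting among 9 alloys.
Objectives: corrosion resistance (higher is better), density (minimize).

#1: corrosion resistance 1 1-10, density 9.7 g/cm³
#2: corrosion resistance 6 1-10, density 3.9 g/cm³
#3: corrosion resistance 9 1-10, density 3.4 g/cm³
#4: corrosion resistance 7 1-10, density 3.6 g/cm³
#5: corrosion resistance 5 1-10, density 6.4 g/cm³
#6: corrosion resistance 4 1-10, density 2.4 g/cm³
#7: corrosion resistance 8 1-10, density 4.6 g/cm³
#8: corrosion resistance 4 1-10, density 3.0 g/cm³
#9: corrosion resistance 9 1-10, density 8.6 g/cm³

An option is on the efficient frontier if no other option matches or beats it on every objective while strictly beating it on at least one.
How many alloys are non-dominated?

#1: dominated by #2 (corrosion resistance 6≥1, density 3.9≤9.7).
#2: dominated by #3 (corrosion resistance 9≥6, density 3.4≤3.9).
#3: not dominated.
#4: dominated by #3 (corrosion resistance 9≥7, density 3.4≤3.6).
#5: dominated by #2 (corrosion resistance 6≥5, density 3.9≤6.4).
#6: not dominated (best density).
#7: dominated by #3 (corrosion resistance 9≥8, density 3.4≤4.6).
#8: dominated by #6 (corrosion resistance 4≥4, density 2.4≤3.0).
#9: dominated by #3 (corrosion resistance 9≥9, density 3.4≤8.6).
Pareto-optimal: #3, #6 → 2.

2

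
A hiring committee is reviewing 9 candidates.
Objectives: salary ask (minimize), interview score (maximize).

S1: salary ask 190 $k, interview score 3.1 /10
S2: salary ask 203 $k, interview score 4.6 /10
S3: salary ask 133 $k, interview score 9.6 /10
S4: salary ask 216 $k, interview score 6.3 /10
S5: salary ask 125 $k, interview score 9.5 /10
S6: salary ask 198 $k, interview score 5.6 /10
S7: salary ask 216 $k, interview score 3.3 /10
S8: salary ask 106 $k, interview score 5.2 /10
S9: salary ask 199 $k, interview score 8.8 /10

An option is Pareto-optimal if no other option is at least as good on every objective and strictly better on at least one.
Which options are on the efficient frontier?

S1: dominated by S3 (salary ask 133≤190, interview score 9.6≥3.1).
S2: dominated by S3 (salary ask 133≤203, interview score 9.6≥4.6).
S3: not dominated (best interview score).
S4: dominated by S3 (salary ask 133≤216, interview score 9.6≥6.3).
S5: not dominated.
S6: dominated by S3 (salary ask 133≤198, interview score 9.6≥5.6).
S7: dominated by S2 (salary ask 203≤216, interview score 4.6≥3.3).
S8: not dominated (best salary ask).
S9: dominated by S3 (salary ask 133≤199, interview score 9.6≥8.8).

S3, S5, S8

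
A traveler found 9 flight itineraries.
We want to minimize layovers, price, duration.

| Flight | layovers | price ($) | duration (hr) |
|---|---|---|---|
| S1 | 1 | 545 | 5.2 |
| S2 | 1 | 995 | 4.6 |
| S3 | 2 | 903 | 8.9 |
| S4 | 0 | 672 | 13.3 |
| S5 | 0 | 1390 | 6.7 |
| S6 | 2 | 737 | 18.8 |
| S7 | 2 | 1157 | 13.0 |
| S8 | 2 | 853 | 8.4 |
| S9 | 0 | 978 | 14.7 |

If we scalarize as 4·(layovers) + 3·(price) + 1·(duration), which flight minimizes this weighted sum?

S1

S1: 4·1 + 3·545 + 1·5.2 = 1644.2
S2: 4·1 + 3·995 + 1·4.6 = 2993.6
S3: 4·2 + 3·903 + 1·8.9 = 2725.9
S4: 4·0 + 3·672 + 1·13.3 = 2029.3
S5: 4·0 + 3·1390 + 1·6.7 = 4176.7
S6: 4·2 + 3·737 + 1·18.8 = 2237.8
S7: 4·2 + 3·1157 + 1·13.0 = 3492.0
S8: 4·2 + 3·853 + 1·8.4 = 2575.4
S9: 4·0 + 3·978 + 1·14.7 = 2948.7
Lowest: S1 at 1644.2.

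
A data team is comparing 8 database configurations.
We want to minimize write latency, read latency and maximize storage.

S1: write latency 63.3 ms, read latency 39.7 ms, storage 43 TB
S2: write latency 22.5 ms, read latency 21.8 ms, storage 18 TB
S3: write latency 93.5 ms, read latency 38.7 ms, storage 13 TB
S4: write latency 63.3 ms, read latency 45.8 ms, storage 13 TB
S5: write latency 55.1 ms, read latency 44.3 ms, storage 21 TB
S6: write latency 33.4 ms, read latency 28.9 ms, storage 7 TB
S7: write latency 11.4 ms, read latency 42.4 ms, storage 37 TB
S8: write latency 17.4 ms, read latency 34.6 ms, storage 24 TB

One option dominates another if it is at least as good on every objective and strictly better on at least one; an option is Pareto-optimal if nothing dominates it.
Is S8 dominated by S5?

No

S5 vs S8: S5 is worse on write latency (55.1 vs 17.4), so it does not dominate S8.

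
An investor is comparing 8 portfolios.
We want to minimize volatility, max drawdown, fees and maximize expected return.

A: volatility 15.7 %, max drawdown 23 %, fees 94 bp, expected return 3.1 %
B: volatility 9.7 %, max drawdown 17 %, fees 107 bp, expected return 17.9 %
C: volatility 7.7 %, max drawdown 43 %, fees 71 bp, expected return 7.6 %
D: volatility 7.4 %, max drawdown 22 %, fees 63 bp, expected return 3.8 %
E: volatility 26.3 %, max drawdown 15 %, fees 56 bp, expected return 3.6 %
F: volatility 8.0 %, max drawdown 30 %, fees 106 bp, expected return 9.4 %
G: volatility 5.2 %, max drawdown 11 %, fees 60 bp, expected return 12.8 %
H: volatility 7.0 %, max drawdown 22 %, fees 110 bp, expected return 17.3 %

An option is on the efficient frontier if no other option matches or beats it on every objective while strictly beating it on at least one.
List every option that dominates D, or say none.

G

G: volatility 5.2≤7.4, max drawdown 11≤22, fees 60≤63, expected return 12.8≥3.8 — dominates D.
Others (A, B, C, E, F, H) are each worse than D on at least one objective.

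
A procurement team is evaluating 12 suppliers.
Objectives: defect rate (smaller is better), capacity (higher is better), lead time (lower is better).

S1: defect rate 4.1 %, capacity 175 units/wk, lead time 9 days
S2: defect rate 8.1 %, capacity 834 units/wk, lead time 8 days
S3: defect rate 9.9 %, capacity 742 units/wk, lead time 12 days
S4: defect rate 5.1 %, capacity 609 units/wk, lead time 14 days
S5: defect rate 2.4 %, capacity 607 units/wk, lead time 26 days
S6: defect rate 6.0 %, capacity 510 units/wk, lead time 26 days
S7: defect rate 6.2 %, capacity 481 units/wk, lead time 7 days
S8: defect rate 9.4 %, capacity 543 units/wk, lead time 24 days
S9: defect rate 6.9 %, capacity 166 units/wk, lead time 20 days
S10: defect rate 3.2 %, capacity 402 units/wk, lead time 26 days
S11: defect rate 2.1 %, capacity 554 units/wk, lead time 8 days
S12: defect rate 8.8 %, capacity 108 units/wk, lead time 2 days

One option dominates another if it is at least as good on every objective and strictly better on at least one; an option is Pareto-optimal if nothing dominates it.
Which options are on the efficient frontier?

S1: dominated by S11 (defect rate 2.1≤4.1, capacity 554≥175, lead time 8≤9).
S2: not dominated (best capacity).
S3: dominated by S2 (defect rate 8.1≤9.9, capacity 834≥742, lead time 8≤12).
S4: not dominated.
S5: not dominated.
S6: dominated by S4 (defect rate 5.1≤6.0, capacity 609≥510, lead time 14≤26).
S7: not dominated.
S8: dominated by S2 (defect rate 8.1≤9.4, capacity 834≥543, lead time 8≤24).
S9: dominated by S1 (defect rate 4.1≤6.9, capacity 175≥166, lead time 9≤20).
S10: dominated by S5 (defect rate 2.4≤3.2, capacity 607≥402, lead time 26≤26).
S11: not dominated (best defect rate).
S12: not dominated (best lead time).

S2, S4, S5, S7, S11, S12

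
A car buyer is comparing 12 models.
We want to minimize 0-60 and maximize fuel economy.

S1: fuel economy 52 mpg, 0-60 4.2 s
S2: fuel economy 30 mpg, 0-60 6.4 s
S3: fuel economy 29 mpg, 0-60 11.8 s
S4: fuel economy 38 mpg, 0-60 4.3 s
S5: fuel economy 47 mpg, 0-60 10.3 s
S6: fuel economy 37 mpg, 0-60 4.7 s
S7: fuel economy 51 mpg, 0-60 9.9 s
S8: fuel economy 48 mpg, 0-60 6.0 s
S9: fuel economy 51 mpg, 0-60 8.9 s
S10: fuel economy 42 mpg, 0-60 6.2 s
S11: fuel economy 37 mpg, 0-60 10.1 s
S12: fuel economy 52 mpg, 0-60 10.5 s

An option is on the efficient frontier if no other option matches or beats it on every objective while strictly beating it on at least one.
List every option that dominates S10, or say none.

S1: fuel economy 52≥42, 0-60 4.2≤6.2 — dominates S10.
S8: fuel economy 48≥42, 0-60 6.0≤6.2 — dominates S10.
Others (S2, S3, S4, S5, S6, S7, S9, S11, S12) are each worse than S10 on at least one objective.

S1, S8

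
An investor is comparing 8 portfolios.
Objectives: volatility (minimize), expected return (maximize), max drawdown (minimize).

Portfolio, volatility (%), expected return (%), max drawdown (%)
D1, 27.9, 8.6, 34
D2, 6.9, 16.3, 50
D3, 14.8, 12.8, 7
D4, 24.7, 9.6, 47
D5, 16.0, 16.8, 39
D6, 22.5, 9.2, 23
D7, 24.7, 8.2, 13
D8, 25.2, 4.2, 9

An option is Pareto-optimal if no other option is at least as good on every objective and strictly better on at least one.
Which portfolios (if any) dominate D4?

D3: volatility 14.8≤24.7, expected return 12.8≥9.6, max drawdown 7≤47 — dominates D4.
D5: volatility 16.0≤24.7, expected return 16.8≥9.6, max drawdown 39≤47 — dominates D4.
Others (D1, D2, D6, D7, D8) are each worse than D4 on at least one objective.

D3, D5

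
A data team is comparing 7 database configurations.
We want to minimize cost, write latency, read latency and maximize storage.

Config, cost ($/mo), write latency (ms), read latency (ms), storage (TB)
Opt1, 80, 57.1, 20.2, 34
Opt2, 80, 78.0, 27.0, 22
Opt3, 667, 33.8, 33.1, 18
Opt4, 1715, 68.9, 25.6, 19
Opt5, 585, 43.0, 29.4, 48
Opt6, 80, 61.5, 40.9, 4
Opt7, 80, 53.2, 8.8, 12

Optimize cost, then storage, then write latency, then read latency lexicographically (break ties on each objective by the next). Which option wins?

First minimize cost: best is 80, kept {Opt1, Opt2, Opt6, Opt7}.
Then maximize storage: best is 34, kept {Opt1}.

Opt1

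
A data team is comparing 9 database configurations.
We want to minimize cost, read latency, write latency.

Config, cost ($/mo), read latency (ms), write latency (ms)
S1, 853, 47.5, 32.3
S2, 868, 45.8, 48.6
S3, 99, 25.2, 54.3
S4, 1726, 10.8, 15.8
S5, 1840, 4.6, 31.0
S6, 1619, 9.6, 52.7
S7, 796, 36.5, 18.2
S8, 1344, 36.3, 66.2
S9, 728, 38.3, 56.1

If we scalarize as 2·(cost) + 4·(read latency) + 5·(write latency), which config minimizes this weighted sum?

S3

S1: 2·853 + 4·47.5 + 5·32.3 = 2057.5
S2: 2·868 + 4·45.8 + 5·48.6 = 2162.2
S3: 2·99 + 4·25.2 + 5·54.3 = 570.3
S4: 2·1726 + 4·10.8 + 5·15.8 = 3574.2
S5: 2·1840 + 4·4.6 + 5·31.0 = 3853.4
S6: 2·1619 + 4·9.6 + 5·52.7 = 3539.9
S7: 2·796 + 4·36.5 + 5·18.2 = 1829.0
S8: 2·1344 + 4·36.3 + 5·66.2 = 3164.2
S9: 2·728 + 4·38.3 + 5·56.1 = 1889.7
Lowest: S3 at 570.3.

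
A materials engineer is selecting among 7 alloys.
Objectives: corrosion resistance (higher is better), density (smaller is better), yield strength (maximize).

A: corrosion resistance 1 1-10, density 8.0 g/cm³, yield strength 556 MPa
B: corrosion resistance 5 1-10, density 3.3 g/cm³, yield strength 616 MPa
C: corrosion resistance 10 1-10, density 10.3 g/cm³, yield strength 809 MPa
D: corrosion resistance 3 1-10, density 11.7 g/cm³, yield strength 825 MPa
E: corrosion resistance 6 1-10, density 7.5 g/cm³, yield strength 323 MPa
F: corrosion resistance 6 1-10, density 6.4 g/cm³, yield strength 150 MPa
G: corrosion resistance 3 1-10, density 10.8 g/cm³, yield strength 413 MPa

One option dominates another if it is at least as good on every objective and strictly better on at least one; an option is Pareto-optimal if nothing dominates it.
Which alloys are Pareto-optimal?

A: dominated by B (corrosion resistance 5≥1, density 3.3≤8.0, yield strength 616≥556).
B: not dominated (best density).
C: not dominated (best corrosion resistance).
D: not dominated (best yield strength).
E: not dominated.
F: not dominated.
G: dominated by B (corrosion resistance 5≥3, density 3.3≤10.8, yield strength 616≥413).

B, C, D, E, F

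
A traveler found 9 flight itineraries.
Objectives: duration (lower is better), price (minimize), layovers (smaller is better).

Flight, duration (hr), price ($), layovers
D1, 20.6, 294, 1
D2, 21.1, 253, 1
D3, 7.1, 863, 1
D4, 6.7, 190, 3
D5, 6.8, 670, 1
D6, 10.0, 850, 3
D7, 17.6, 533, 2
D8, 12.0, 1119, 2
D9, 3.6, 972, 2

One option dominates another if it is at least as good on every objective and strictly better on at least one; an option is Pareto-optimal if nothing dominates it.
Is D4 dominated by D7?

D7 vs D4: D7 is worse on duration (17.6 vs 6.7), so it does not dominate D4.

No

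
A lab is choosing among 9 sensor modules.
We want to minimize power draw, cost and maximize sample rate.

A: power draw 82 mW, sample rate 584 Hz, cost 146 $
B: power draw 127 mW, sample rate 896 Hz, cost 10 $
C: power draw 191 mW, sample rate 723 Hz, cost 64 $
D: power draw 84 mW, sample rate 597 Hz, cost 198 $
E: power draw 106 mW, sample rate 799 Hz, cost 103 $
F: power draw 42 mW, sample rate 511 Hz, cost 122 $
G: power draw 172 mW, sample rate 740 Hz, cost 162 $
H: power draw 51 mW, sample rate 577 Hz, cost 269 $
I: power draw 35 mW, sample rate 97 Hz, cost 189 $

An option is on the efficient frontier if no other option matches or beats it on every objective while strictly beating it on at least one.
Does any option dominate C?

B vs C: power draw 127≤191, sample rate 896≥723, cost 10≤64 — B is at least as good on every objective and strictly better on at least one, so B dominates C.

Yes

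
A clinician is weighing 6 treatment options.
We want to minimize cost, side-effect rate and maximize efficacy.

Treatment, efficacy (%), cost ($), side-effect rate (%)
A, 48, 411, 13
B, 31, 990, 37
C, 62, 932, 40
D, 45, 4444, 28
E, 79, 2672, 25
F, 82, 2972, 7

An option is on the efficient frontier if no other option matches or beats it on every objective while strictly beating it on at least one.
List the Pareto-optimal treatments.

A, C, E, F

A: not dominated (best cost).
B: dominated by A (efficacy 48≥31, cost 411≤990, side-effect rate 13≤37).
C: not dominated.
D: dominated by A (efficacy 48≥45, cost 411≤4444, side-effect rate 13≤28).
E: not dominated.
F: not dominated (best efficacy).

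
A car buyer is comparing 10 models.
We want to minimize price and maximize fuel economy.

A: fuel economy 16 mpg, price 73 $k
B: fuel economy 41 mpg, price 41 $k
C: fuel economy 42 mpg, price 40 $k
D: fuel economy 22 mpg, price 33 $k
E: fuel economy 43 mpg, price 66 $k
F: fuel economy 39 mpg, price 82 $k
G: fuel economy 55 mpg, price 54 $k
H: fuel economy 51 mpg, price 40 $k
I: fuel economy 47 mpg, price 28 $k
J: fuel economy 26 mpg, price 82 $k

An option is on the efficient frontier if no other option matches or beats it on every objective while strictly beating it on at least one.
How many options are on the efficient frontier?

A: dominated by B (fuel economy 41≥16, price 41≤73).
B: dominated by C (fuel economy 42≥41, price 40≤41).
C: dominated by H (fuel economy 51≥42, price 40≤40).
D: dominated by I (fuel economy 47≥22, price 28≤33).
E: dominated by G (fuel economy 55≥43, price 54≤66).
F: dominated by B (fuel economy 41≥39, price 41≤82).
G: not dominated (best fuel economy).
H: not dominated.
I: not dominated (best price).
J: dominated by B (fuel economy 41≥26, price 41≤82).
Pareto-optimal: G, H, I → 3.

3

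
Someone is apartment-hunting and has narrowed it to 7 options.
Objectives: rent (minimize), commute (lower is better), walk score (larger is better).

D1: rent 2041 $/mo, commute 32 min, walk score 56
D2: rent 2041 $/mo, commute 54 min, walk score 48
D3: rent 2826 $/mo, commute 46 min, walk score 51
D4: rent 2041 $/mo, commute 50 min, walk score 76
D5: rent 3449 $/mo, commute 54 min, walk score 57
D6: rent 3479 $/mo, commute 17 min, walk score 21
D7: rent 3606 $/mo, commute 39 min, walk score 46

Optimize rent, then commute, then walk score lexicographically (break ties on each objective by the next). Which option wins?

D1

First minimize rent: best is 2041, kept {D1, D2, D4}.
Then minimize commute: best is 32, kept {D1}.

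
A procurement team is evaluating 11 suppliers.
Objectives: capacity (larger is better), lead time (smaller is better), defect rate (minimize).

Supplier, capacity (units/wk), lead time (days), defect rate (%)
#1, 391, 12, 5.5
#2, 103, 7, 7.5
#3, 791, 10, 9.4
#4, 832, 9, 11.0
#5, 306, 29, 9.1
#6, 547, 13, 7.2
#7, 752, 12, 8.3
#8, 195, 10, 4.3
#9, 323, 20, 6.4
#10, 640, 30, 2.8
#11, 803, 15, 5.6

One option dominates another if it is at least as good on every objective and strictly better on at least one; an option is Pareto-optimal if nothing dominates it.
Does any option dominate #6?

#1: worse on capacity (391 vs 547).
#2: worse on capacity (103 vs 547).
#3: worse on defect rate (9.4 vs 7.2).
#4: worse on defect rate (11.0 vs 7.2).
#5: worse on capacity (306 vs 547).
#7: worse on defect rate (8.3 vs 7.2).
#8: worse on capacity (195 vs 547).
#9: worse on capacity (323 vs 547).
#10: worse on lead time (30 vs 13).
#11: worse on lead time (15 vs 13).
No option is at least as good as #6 on every objective and strictly better on one.

No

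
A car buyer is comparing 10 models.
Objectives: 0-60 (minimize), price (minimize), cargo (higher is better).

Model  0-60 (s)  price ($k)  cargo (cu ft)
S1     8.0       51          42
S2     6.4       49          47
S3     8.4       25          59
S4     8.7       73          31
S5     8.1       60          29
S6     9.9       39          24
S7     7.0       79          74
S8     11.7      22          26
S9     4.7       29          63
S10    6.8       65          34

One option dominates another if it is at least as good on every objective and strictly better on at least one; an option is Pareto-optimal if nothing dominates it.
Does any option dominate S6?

Yes

S3 vs S6: 0-60 8.4≤9.9, price 25≤39, cargo 59≥24 — S3 is at least as good on every objective and strictly better on at least one, so S3 dominates S6.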